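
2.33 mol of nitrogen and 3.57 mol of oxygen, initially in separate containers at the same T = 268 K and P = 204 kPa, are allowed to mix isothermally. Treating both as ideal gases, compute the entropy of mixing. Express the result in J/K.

Mole fractions: x_A = 2.33/5.9 = 0.395, x_B = 0.605.
ΔS_mix = −R(n_A ln x_A + n_B ln x_B) = −8.314 × (2.33 ln 0.395 + 3.57 ln 0.605) = 32.9 J/K.

ΔS_mix = 32.9 J/K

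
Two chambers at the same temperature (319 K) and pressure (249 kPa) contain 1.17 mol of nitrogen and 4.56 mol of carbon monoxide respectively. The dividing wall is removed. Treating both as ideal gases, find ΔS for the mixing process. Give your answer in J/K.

Mole fractions: x_A = 1.17/5.73 = 0.204, x_B = 0.796.
ΔS_mix = −R(n_A ln x_A + n_B ln x_B) = −8.314 × (1.17 ln 0.204 + 4.56 ln 0.796) = 24.1 J/K.

ΔS_mix = 24.1 J/K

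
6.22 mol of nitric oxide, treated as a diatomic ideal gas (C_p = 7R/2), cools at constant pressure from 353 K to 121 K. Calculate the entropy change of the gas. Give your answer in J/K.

At constant pressure, ΔS = nC_p ln(T₂/T₁) with C_p = 7R/2 = 29.1 J mol⁻¹ K⁻¹.
ΔS = 6.22 × 29.1 × ln(121/353) = -194 J/K.

ΔS = -194 J/K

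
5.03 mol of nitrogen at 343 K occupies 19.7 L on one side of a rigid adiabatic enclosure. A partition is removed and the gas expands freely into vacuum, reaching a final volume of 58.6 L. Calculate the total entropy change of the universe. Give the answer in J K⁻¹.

ΔS_universe = 45.6 J/K

For an ideal gas in free expansion Q = 0 and W = 0, so T is unchanged.
Entropy is a state function; using a reversible isothermal path, ΔS_gas = nR ln(V₂/V₁) = 5.03 × 8.314 × ln(58.6/19.7) = 45.6 J/K.
The insulated surroundings exchange no heat, so ΔS_surr = 0 and ΔS_universe = ΔS_gas.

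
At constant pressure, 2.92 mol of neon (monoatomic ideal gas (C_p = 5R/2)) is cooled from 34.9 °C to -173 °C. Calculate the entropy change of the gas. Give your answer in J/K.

In kelvin: T₁ = 308.05 K, T₂ = 100.15 K. At constant pressure, ΔS = nC_p ln(T₂/T₁) with C_p = 5R/2 = 20.79 J mol⁻¹ K⁻¹.
ΔS = 2.92 × 20.79 × ln(100.15/308.05) = -68.2 J/K.

ΔS = -68.2 J/K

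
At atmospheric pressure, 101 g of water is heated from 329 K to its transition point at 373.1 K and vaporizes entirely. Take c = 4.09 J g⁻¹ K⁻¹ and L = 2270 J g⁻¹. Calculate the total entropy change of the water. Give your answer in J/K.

ΔS = 666 J/K

Warming step: ΔS₁ = m c ln(T_tr/T_i) = 101 × 4.09 × ln(373.1/329) = 51.96 J/K.
Phase change: ΔS₂ = +mL/T_tr = 101 × 2270 / 373.1 = 614.5 J/K.
ΔS_total = (51.96) + (614.5) = 666 J/K.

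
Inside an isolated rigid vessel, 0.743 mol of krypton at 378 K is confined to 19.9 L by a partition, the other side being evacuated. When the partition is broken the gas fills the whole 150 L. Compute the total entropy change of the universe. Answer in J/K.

For an ideal gas in free expansion Q = 0 and W = 0, so T is unchanged.
Entropy is a state function; using a reversible isothermal path, ΔS_gas = nR ln(V₂/V₁) = 0.743 × 8.314 × ln(150/19.9) = 12.5 J/K.
The insulated surroundings exchange no heat, so ΔS_surr = 0 and ΔS_universe = ΔS_gas.

ΔS_universe = 12.5 J/K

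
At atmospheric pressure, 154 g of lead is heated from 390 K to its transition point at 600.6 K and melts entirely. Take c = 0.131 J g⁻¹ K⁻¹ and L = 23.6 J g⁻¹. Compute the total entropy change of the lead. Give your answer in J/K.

ΔS = 14.8 J/K

Warming step: ΔS₁ = m c ln(T_tr/T_i) = 154 × 0.131 × ln(600.6/390) = 8.711 J/K.
Phase change: ΔS₂ = +mL/T_tr = 154 × 23.6 / 600.6 = 6.051 J/K.
ΔS_total = (8.711) + (6.051) = 14.8 J/K.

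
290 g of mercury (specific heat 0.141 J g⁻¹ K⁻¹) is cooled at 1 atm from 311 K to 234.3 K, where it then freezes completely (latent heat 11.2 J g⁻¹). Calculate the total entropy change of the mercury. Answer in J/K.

Cooling step: ΔS₁ = m c ln(T_tr/T_i) = 290 × 0.141 × ln(234.3/311) = -11.58 J/K.
Phase change: ΔS₂ = −mL/T_tr = −290 × 11.2 / 234.3 = -13.86 J/K.
ΔS_total = (-11.58) + (-13.86) = -25.4 J/K.

ΔS = -25.4 J/K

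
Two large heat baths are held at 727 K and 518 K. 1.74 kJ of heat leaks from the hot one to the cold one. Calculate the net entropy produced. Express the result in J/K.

ΔS_total = 0.966 J/K

ΔS_hot = −Q/T_H = −1740/727 = -2.393 J/K and ΔS_cold = +Q/T_C = 1740/518 = 3.359 J/K.
ΔS_total = -2.393 + 3.359 = 0.966 J/K, positive as the second law requires.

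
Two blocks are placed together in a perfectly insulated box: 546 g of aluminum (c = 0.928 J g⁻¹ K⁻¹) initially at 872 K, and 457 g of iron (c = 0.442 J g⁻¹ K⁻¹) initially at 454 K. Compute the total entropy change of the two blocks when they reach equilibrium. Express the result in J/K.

ΔS_total = 27.7 J/K

Energy balance: T_f = (m₁c₁T₁ + m₂c₂T₂)/(m₁c₁ + m₂c₂) = 752.86 K.
ΔS₁ = m₁c₁ ln(T_f/T₁) = 506.688 × ln(752.86/872) = -74.439 J/K.
ΔS₂ = m₂c₂ ln(T_f/T₂) = 201.994 × ln(752.86/454) = 102.16 J/K.
ΔS_total = -74.439 + 102.16 = 27.7 J/K.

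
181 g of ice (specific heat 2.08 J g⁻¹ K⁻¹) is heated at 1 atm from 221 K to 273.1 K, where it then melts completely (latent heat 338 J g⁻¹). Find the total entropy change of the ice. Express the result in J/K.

ΔS = 304 J/K

Warming step: ΔS₁ = m c ln(T_tr/T_i) = 181 × 2.08 × ln(273.1/221) = 79.69 J/K.
Phase change: ΔS₂ = +mL/T_tr = 181 × 338 / 273.1 = 224 J/K.
ΔS_total = (79.69) + (224) = 304 J/K.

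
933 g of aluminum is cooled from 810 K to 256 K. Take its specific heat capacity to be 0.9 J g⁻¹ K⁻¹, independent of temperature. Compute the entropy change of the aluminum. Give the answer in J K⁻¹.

ΔS = -967 J/K

ΔS = ∫dQ_rev/T = m c ln(T₂/T₁) = 933 × 0.9 × ln(256/810) = -967 J/K.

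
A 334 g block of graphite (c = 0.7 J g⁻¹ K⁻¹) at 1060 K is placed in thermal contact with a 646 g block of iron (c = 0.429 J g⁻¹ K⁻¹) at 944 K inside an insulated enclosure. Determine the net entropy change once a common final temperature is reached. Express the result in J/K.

Energy balance: T_f = (m₁c₁T₁ + m₂c₂T₂)/(m₁c₁ + m₂c₂) = 997.08 K.
ΔS₁ = m₁c₁ ln(T_f/T₁) = 233.8 × ln(997.08/1060) = -14.307 J/K.
ΔS₂ = m₂c₂ ln(T_f/T₂) = 277.134 × ln(997.08/944) = 15.161 J/K.
ΔS_total = -14.307 + 15.161 = 0.854 J/K.

ΔS_total = 0.854 J/K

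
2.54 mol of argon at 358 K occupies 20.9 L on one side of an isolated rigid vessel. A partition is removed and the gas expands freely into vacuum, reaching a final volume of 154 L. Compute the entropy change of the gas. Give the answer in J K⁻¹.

ΔS_gas = 42.2 J/K

No heat is exchanged and no work is done, so the ideal-gas temperature stays constant.
Entropy is a state function; using a reversible isothermal path, ΔS_gas = nR ln(V₂/V₁) = 2.54 × 8.314 × ln(154/20.9) = 42.2 J/K.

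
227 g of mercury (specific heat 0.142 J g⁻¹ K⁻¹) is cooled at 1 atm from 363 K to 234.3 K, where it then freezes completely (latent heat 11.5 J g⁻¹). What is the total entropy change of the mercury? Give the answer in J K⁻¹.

ΔS = -25.3 J/K

Cooling step: ΔS₁ = m c ln(T_tr/T_i) = 227 × 0.142 × ln(234.3/363) = -14.112 J/K.
Phase change: ΔS₂ = −mL/T_tr = −227 × 11.5 / 234.3 = -11.142 J/K.
ΔS_total = (-14.112) + (-11.142) = -25.3 J/K.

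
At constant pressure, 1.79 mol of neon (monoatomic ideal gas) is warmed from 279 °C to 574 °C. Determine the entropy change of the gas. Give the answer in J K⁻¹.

In kelvin: T₁ = 552.15 K, T₂ = 847.15 K. At constant pressure, ΔS = nC_p ln(T₂/T₁) with C_p = 5R/2 = 20.79 J mol⁻¹ K⁻¹.
ΔS = 1.79 × 20.79 × ln(847.15/552.15) = 15.9 J/K.

ΔS = 15.9 J/K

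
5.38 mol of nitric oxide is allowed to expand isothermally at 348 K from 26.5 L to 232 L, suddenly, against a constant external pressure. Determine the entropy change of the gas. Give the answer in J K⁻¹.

Entropy is a state function, so ΔS_gas depends only on the end states.
For an isothermal ideal gas ΔS_gas = nR ln(V₂/V₁) = 5.38 × 8.314 × ln(232/26.5) = 97 J/K.

ΔS_gas = 97 J/K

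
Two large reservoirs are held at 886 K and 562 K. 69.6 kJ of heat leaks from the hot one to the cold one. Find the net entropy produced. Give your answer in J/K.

ΔS_total = 45.3 J/K

ΔS_hot = −Q/T_H = −69600/886 = -78.555 J/K and ΔS_cold = +Q/T_C = 69600/562 = 123.84 J/K.
ΔS_total = -78.555 + 123.84 = 45.3 J/K, positive as the second law requires.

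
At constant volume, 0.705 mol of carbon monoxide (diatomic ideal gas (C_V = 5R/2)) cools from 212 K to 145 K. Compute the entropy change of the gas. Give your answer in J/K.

At constant volume, ΔS = nC_V ln(T₂/T₁) with C_V = 5R/2 = 20.79 J mol⁻¹ K⁻¹.
ΔS = 0.705 × 20.79 × ln(145/212) = -5.57 J/K.

ΔS = -5.57 J/K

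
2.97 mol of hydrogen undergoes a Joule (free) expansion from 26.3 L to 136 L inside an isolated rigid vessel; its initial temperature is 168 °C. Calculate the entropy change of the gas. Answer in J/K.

No heat is exchanged and no work is done, so the ideal-gas temperature stays constant.
Entropy is a state function; using a reversible isothermal path, ΔS_gas = nR ln(V₂/V₁) = 2.97 × 8.314 × ln(136/26.3) = 40.6 J/K.

ΔS_gas = 40.6 J/K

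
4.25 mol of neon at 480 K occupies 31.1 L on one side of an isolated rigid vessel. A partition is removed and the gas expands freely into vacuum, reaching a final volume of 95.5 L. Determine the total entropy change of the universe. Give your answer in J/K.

ΔS_universe = 39.6 J/K

No heat is exchanged and no work is done, so the ideal-gas temperature stays constant.
Entropy is a state function; using a reversible isothermal path, ΔS_gas = nR ln(V₂/V₁) = 4.25 × 8.314 × ln(95.5/31.1) = 39.6 J/K.
The insulated surroundings exchange no heat, so ΔS_surr = 0 and ΔS_universe = ΔS_gas.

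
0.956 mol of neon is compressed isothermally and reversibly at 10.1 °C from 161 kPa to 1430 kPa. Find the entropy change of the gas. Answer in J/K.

For an isothermal ideal gas ΔS_gas = nR ln(P₁/P₂) = 0.956 × 8.314 × ln(161/1430) = -17.4 J/K.

ΔS_gas = -17.4 J/K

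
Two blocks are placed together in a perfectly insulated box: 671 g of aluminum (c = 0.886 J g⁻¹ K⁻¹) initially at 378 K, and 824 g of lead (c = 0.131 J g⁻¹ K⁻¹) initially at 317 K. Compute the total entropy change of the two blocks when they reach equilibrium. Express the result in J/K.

ΔS_total = 1.36 J/K

Energy balance: T_f = (m₁c₁T₁ + m₂c₂T₂)/(m₁c₁ + m₂c₂) = 368.63 K.
ΔS₁ = m₁c₁ ln(T_f/T₁) = 594.506 × ln(368.63/378) = -14.93 J/K.
ΔS₂ = m₂c₂ ln(T_f/T₂) = 107.944 × ln(368.63/317) = 16.29 J/K.
ΔS_total = -14.93 + 16.29 = 1.36 J/K.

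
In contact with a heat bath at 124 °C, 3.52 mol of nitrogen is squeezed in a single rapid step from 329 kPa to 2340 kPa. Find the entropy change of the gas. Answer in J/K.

Entropy is a state function, so ΔS_gas depends only on the end states.
For an isothermal ideal gas ΔS_gas = nR ln(P₁/P₂) = 3.52 × 8.314 × ln(329/2340) = -57.4 J/K.

ΔS_gas = -57.4 J/K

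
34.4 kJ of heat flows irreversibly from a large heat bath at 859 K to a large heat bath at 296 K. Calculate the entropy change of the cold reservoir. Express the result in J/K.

The cold reservoir gains heat Q, so ΔS_cold = +Q/T_C = 34400/296 = 116 J/K.

ΔS_cold = 116 J/K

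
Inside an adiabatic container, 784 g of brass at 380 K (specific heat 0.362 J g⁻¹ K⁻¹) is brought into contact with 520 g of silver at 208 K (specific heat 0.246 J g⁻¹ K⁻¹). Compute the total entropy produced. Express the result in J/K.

Energy balance: T_f = (m₁c₁T₁ + m₂c₂T₂)/(m₁c₁ + m₂c₂) = 326.56 K.
ΔS₁ = m₁c₁ ln(T_f/T₁) = 283.808 × ln(326.56/380) = -43.01 J/K.
ΔS₂ = m₂c₂ ln(T_f/T₂) = 127.92 × ln(326.56/208) = 57.7 J/K.
ΔS_total = -43.01 + 57.7 = 14.7 J/K.

ΔS_total = 14.7 J/K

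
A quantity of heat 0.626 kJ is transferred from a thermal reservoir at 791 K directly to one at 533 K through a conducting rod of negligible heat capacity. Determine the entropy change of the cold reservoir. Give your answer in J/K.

The cold reservoir gains heat Q, so ΔS_cold = +Q/T_C = 626/533 = 1.17 J/K.

ΔS_cold = 1.17 J/K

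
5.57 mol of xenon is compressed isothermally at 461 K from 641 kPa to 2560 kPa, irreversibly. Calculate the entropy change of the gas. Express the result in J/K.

ΔS_gas = -64.1 J/K

Entropy is a state function, so ΔS_gas depends only on the end states.
For an isothermal ideal gas ΔS_gas = nR ln(P₁/P₂) = 5.57 × 8.314 × ln(641/2560) = -64.1 J/K.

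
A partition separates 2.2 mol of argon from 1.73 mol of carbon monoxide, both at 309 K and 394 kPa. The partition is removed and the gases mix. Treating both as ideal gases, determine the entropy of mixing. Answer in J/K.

ΔS_mix = 22.4 J/K

Mole fractions: x_A = 2.2/3.93 = 0.56, x_B = 0.44.
ΔS_mix = −R(n_A ln x_A + n_B ln x_B) = −8.314 × (2.2 ln 0.56 + 1.73 ln 0.44) = 22.4 J/K.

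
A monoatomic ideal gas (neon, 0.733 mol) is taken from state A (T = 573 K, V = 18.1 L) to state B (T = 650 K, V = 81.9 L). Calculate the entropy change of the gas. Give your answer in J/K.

Entropy is a state function: ΔS = nC_V ln(T₂/T₁) + nR ln(V₂/V₁), with C_V = 3R/2 = 12.47 J mol⁻¹ K⁻¹ for a monoatomic ideal gas.
ΔS = 0.733 × [12.47 × ln(650/573) + 8.314 × ln(81.9/18.1)] = 10.4 J/K.

ΔS = 10.4 J/K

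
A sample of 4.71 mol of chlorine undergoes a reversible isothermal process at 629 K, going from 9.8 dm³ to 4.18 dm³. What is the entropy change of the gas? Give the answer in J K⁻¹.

For an isothermal ideal gas ΔS_gas = nR ln(V₂/V₁) = 4.71 × 8.314 × ln(4.18/9.8) = -33.4 J/K.

ΔS_gas = -33.4 J/K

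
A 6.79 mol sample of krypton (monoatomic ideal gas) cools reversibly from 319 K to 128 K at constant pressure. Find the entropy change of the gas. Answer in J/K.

At constant pressure, ΔS = nC_p ln(T₂/T₁) with C_p = 5R/2 = 20.79 J mol⁻¹ K⁻¹.
ΔS = 6.79 × 20.79 × ln(128/319) = -129 J/K.

ΔS = -129 J/K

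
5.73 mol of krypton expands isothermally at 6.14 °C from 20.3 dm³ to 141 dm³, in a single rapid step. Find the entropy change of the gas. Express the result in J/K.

ΔS_gas = 92.3 J/K

Entropy is a state function, so ΔS_gas depends only on the end states.
For an isothermal ideal gas ΔS_gas = nR ln(V₂/V₁) = 5.73 × 8.314 × ln(141/20.3) = 92.3 J/K.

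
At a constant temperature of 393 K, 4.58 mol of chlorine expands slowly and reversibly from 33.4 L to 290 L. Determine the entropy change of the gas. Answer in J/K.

For an isothermal ideal gas ΔS_gas = nR ln(V₂/V₁) = 4.58 × 8.314 × ln(290/33.4) = 82.3 J/K.

ΔS_gas = 82.3 J/K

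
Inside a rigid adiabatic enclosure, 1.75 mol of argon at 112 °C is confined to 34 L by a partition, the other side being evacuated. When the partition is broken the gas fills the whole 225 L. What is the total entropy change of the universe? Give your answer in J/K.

For an ideal gas in free expansion Q = 0 and W = 0, so T is unchanged.
Entropy is a state function; using a reversible isothermal path, ΔS_gas = nR ln(V₂/V₁) = 1.75 × 8.314 × ln(225/34) = 27.5 J/K.
The insulated surroundings exchange no heat, so ΔS_surr = 0 and ΔS_universe = ΔS_gas.

ΔS_universe = 27.5 J/K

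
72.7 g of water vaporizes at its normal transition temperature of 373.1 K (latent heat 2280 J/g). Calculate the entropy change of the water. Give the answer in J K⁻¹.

ΔS = 444 J/K

Heat absorbed by the substance: Q = mL = 72.7 × 2280 = 165756 J.
At constant T, ΔS = Q_rev/T = 165756 / 373.1 = 444 J/K.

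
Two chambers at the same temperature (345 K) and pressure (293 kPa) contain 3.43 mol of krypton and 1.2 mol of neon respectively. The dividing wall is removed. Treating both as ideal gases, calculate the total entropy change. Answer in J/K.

ΔS_mix = 22 J/K

Mole fractions: x_A = 3.43/4.63 = 0.741, x_B = 0.259.
ΔS_mix = −R(n_A ln x_A + n_B ln x_B) = −8.314 × (3.43 ln 0.741 + 1.2 ln 0.259) = 22 J/K.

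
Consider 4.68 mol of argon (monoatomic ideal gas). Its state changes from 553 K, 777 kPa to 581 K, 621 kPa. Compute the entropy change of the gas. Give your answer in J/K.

ΔS = nC_p ln(T₂/T₁) − nR ln(P₂/P₁), with C_p = 5R/2 = 20.79 J mol⁻¹ K⁻¹ for a monoatomic ideal gas.
ΔS = 4.68 × [20.79 × ln(581/553) − 8.314 × ln(621/777)] = 13.5 J/K.

ΔS = 13.5 J/K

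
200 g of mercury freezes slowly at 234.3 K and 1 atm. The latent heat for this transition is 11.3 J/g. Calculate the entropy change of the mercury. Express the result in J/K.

Heat released by the substance: Q = −mL = −200 × 11.3 = −2260 J.
At constant T, ΔS = Q_rev/T = −2260 / 234.3 = -9.65 J/K.

ΔS = -9.65 J/K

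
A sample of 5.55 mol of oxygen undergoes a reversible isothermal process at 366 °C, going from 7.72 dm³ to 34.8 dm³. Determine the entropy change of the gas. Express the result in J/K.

For an isothermal ideal gas ΔS_gas = nR ln(V₂/V₁) = 5.55 × 8.314 × ln(34.8/7.72) = 69.5 J/K.

ΔS_gas = 69.5 J/K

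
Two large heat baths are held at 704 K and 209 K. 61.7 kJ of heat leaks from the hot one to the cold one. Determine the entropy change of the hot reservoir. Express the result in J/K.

ΔS_hot = -87.6 J/K

The hot reservoir loses heat Q, so ΔS_hot = −Q/T_H = −61700/704 = -87.6 J/K.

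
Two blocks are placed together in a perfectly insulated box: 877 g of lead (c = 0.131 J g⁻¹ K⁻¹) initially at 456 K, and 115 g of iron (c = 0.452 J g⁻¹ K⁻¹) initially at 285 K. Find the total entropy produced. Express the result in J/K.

Energy balance: T_f = (m₁c₁T₁ + m₂c₂T₂)/(m₁c₁ + m₂c₂) = 402.73 K.
ΔS₁ = m₁c₁ ln(T_f/T₁) = 114.887 × ln(402.73/456) = -14.27 J/K.
ΔS₂ = m₂c₂ ln(T_f/T₂) = 51.98 × ln(402.73/285) = 17.97 J/K.
ΔS_total = -14.27 + 17.97 = 3.7 J/K.

ΔS_total = 3.7 J/K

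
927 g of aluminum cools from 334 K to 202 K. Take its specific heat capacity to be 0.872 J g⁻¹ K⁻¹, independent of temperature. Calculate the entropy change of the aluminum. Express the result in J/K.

ΔS = -406 J/K

ΔS = ∫dQ_rev/T = m c ln(T₂/T₁) = 927 × 0.872 × ln(202/334) = -406 J/K.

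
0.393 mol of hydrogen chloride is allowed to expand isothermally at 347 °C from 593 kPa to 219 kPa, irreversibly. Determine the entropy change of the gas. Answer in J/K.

ΔS_gas = 3.25 J/K

Entropy is a state function, so ΔS_gas depends only on the end states.
For an isothermal ideal gas ΔS_gas = nR ln(P₁/P₂) = 0.393 × 8.314 × ln(593/219) = 3.25 J/K.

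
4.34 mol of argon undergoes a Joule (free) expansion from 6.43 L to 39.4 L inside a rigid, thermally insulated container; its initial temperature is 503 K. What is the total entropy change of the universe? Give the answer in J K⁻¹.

ΔS_universe = 65.4 J/K

No heat is exchanged and no work is done, so the ideal-gas temperature stays constant.
Entropy is a state function; using a reversible isothermal path, ΔS_gas = nR ln(V₂/V₁) = 4.34 × 8.314 × ln(39.4/6.43) = 65.4 J/K.
The insulated surroundings exchange no heat, so ΔS_surr = 0 and ΔS_universe = ΔS_gas.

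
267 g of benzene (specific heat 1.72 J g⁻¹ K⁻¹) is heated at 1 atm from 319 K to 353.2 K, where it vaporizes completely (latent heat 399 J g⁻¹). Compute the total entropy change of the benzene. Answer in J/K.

Warming step: ΔS₁ = m c ln(T_tr/T_i) = 267 × 1.72 × ln(353.2/319) = 46.77 J/K.
Phase change: ΔS₂ = +mL/T_tr = 267 × 399 / 353.2 = 301.6 J/K.
ΔS_total = (46.77) + (301.6) = 348 J/K.

ΔS = 348 J/K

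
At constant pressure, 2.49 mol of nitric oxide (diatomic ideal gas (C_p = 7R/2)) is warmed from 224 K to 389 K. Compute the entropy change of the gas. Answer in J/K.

At constant pressure, ΔS = nC_p ln(T₂/T₁) with C_p = 7R/2 = 29.1 J mol⁻¹ K⁻¹.
ΔS = 2.49 × 29.1 × ln(389/224) = 40 J/K.

ΔS = 40 J/K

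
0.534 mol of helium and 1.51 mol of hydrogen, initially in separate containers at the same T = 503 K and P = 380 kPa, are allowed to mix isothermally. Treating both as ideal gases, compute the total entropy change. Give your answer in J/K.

Mole fractions: x_A = 0.534/2.04 = 0.261, x_B = 0.739.
ΔS_mix = −R(n_A ln x_A + n_B ln x_B) = −8.314 × (0.534 ln 0.261 + 1.51 ln 0.739) = 9.76 J/K.

ΔS_mix = 9.76 J/K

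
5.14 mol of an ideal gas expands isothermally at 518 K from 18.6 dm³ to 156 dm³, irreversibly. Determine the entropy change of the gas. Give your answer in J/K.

Entropy is a state function, so ΔS_gas depends only on the end states.
For an isothermal ideal gas ΔS_gas = nR ln(V₂/V₁) = 5.14 × 8.314 × ln(156/18.6) = 90.9 J/K.

ΔS_gas = 90.9 J/K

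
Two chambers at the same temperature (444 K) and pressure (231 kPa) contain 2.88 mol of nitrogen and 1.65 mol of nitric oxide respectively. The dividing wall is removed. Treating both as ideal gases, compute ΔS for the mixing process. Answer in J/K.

Mole fractions: x_A = 2.88/4.53 = 0.636, x_B = 0.364.
ΔS_mix = −R(n_A ln x_A + n_B ln x_B) = −8.314 × (2.88 ln 0.636 + 1.65 ln 0.364) = 24.7 J/K.

ΔS_mix = 24.7 J/K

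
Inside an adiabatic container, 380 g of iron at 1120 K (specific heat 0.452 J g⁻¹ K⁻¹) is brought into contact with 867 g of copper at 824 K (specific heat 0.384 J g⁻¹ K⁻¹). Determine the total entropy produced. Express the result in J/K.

ΔS_total = 5.49 J/K

Energy balance: T_f = (m₁c₁T₁ + m₂c₂T₂)/(m₁c₁ + m₂c₂) = 924.74 K.
ΔS₁ = m₁c₁ ln(T_f/T₁) = 171.76 × ln(924.74/1120) = -32.905 J/K.
ΔS₂ = m₂c₂ ln(T_f/T₂) = 332.928 × ln(924.74/824) = 38.4 J/K.
ΔS_total = -32.905 + 38.4 = 5.49 J/K.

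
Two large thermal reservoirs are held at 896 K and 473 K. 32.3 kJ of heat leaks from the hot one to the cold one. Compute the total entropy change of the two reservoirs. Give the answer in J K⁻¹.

ΔS_total = 32.2 J/K

ΔS_hot = −Q/T_H = −32300/896 = -36.05 J/K and ΔS_cold = +Q/T_C = 32300/473 = 68.29 J/K.
ΔS_total = -36.05 + 68.29 = 32.2 J/K, positive as the second law requires.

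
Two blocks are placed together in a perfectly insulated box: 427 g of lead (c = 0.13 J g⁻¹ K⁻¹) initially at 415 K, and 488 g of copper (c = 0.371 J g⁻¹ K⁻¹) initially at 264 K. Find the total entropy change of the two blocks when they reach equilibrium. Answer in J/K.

ΔS_total = 4.68 J/K

Energy balance: T_f = (m₁c₁T₁ + m₂c₂T₂)/(m₁c₁ + m₂c₂) = 299.43 K.
ΔS₁ = m₁c₁ ln(T_f/T₁) = 55.51 × ln(299.43/415) = -18.12 J/K.
ΔS₂ = m₂c₂ ln(T_f/T₂) = 181.048 × ln(299.43/264) = 22.8 J/K.
ΔS_total = -18.12 + 22.8 = 4.68 J/K.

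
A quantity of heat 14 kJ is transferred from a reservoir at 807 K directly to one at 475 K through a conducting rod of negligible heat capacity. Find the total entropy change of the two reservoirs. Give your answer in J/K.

ΔS_hot = −Q/T_H = −14000/807 = -17.35 J/K and ΔS_cold = +Q/T_C = 14000/475 = 29.47 J/K.
ΔS_total = -17.35 + 29.47 = 12.1 J/K, positive as the second law requires.

ΔS_total = 12.1 J/K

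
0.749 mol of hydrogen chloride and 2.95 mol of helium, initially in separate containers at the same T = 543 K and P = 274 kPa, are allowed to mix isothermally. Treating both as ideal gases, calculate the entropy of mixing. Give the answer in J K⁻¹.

Mole fractions: x_A = 0.749/3.7 = 0.202, x_B = 0.798.
ΔS_mix = −R(n_A ln x_A + n_B ln x_B) = −8.314 × (0.749 ln 0.202 + 2.95 ln 0.798) = 15.5 J/K.

ΔS_mix = 15.5 J/K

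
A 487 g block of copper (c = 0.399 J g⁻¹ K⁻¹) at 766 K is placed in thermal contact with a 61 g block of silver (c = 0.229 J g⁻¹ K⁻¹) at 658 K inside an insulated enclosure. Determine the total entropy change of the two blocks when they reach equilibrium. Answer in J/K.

ΔS_total = 0.144 J/K

Energy balance: T_f = (m₁c₁T₁ + m₂c₂T₂)/(m₁c₁ + m₂c₂) = 758.76 K.
ΔS₁ = m₁c₁ ln(T_f/T₁) = 194.313 × ln(758.76/766) = -1.846 J/K.
ΔS₂ = m₂c₂ ln(T_f/T₂) = 13.969 × ln(758.76/658) = 1.99 J/K.
ΔS_total = -1.846 + 1.99 = 0.144 J/K.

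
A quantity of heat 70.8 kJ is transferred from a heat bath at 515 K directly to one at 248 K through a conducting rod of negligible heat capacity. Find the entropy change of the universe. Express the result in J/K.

ΔS_hot = −Q/T_H = −70800/515 = -137.5 J/K and ΔS_cold = +Q/T_C = 70800/248 = 285.5 J/K.
ΔS_total = -137.5 + 285.5 = 148 J/K, positive as the second law requires.

ΔS_total = 148 J/K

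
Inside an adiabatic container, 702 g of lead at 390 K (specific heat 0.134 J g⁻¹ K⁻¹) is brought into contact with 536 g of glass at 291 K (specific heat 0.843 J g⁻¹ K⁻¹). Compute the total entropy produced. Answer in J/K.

ΔS_total = 3.55 J/K

Energy balance: T_f = (m₁c₁T₁ + m₂c₂T₂)/(m₁c₁ + m₂c₂) = 308.06 K.
ΔS₁ = m₁c₁ ln(T_f/T₁) = 94.068 × ln(308.06/390) = -22.19 J/K.
ΔS₂ = m₂c₂ ln(T_f/T₂) = 451.848 × ln(308.06/291) = 25.74 J/K.
ΔS_total = -22.19 + 25.74 = 3.55 J/K.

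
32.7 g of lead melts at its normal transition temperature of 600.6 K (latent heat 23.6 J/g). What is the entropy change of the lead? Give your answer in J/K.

ΔS = 1.28 J/K

Heat absorbed by the substance: Q = mL = 32.7 × 23.6 = 771.72 J.
At constant T, ΔS = Q_rev/T = 771.72 / 600.6 = 1.28 J/K.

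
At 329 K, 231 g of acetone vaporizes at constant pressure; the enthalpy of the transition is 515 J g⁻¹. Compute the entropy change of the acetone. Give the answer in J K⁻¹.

Heat absorbed by the substance: Q = mL = 231 × 515 = 118965 J.
At constant T, ΔS = Q_rev/T = 118965 / 329 = 362 J/K.

ΔS = 362 J/K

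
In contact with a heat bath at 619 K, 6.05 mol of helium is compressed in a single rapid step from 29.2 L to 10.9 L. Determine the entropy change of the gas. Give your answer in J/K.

Entropy is a state function, so ΔS_gas depends only on the end states.
For an isothermal ideal gas ΔS_gas = nR ln(V₂/V₁) = 6.05 × 8.314 × ln(10.9/29.2) = -49.6 J/K.

ΔS_gas = -49.6 J/K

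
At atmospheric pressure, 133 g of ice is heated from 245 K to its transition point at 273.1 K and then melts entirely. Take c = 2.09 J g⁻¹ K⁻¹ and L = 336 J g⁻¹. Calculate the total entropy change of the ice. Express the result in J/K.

Warming step: ΔS₁ = m c ln(T_tr/T_i) = 133 × 2.09 × ln(273.1/245) = 30.18 J/K.
Phase change: ΔS₂ = +mL/T_tr = 133 × 336 / 273.1 = 163.6 J/K.
ΔS_total = (30.18) + (163.6) = 194 J/K.

ΔS = 194 J/K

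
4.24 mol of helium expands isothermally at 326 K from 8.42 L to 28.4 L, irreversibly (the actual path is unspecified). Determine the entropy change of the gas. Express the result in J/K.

ΔS_gas = 42.9 J/K

Entropy is a state function, so ΔS_gas depends only on the end states.
For an isothermal ideal gas ΔS_gas = nR ln(V₂/V₁) = 4.24 × 8.314 × ln(28.4/8.42) = 42.9 J/K.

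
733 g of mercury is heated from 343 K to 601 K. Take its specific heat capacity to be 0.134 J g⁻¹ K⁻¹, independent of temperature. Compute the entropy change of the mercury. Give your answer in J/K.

ΔS = 55.1 J/K

ΔS = ∫dQ_rev/T = m c ln(T₂/T₁) = 733 × 0.134 × ln(601/343) = 55.1 J/K.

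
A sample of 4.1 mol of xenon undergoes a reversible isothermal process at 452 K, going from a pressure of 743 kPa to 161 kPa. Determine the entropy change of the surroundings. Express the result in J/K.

ΔS_surr = -52.1 J/K

For an isothermal ideal gas ΔS_gas = nR ln(P₁/P₂) = 4.1 × 8.314 × ln(743/161) = 52.1 J/K.
The process is reversible, so ΔS_surr = −ΔS_gas = -52.1 J/K and ΔS_universe = 0.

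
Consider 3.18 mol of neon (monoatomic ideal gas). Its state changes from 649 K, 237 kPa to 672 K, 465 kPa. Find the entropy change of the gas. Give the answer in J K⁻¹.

ΔS = -15.5 J/K

ΔS = nC_p ln(T₂/T₁) − nR ln(P₂/P₁), with C_p = 5R/2 = 20.79 J mol⁻¹ K⁻¹ for a monoatomic ideal gas.
ΔS = 3.18 × [20.79 × ln(672/649) − 8.314 × ln(465/237)] = -15.5 J/K.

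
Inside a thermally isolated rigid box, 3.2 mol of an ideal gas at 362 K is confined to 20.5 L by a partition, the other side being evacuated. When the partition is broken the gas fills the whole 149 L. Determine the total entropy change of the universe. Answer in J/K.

For an ideal gas in free expansion Q = 0 and W = 0, so T is unchanged.
Entropy is a state function; using a reversible isothermal path, ΔS_gas = nR ln(V₂/V₁) = 3.2 × 8.314 × ln(149/20.5) = 52.8 J/K.
The insulated surroundings exchange no heat, so ΔS_surr = 0 and ΔS_universe = ΔS_gas.

ΔS_universe = 52.8 J/K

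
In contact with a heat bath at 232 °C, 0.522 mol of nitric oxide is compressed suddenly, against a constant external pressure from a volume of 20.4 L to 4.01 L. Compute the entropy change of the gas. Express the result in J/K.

ΔS_gas = -7.06 J/K

Entropy is a state function, so ΔS_gas depends only on the end states.
For an isothermal ideal gas ΔS_gas = nR ln(V₂/V₁) = 0.522 × 8.314 × ln(4.01/20.4) = -7.06 J/K.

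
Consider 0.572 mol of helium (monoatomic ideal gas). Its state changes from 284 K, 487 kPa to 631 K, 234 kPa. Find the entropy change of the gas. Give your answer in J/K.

ΔS = nC_p ln(T₂/T₁) − nR ln(P₂/P₁), with C_p = 5R/2 = 20.79 J mol⁻¹ K⁻¹ for a monoatomic ideal gas.
ΔS = 0.572 × [20.79 × ln(631/284) − 8.314 × ln(234/487)] = 13 J/K.

ΔS = 13 J/K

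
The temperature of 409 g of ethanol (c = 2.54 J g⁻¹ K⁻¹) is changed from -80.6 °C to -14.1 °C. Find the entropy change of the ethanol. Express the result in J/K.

In kelvin: T₁ = 192.55 K, T₂ = 259.05 K. ΔS = ∫dQ_rev/T = m c ln(T₂/T₁) = 409 × 2.54 × ln(259.05/192.55) = 308 J/K.

ΔS = 308 J/K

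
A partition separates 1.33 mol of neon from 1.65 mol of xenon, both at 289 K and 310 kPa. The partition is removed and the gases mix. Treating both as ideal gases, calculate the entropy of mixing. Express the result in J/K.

ΔS_mix = 17 J/K

Mole fractions: x_A = 1.33/2.98 = 0.446, x_B = 0.554.
ΔS_mix = −R(n_A ln x_A + n_B ln x_B) = −8.314 × (1.33 ln 0.446 + 1.65 ln 0.554) = 17 J/K.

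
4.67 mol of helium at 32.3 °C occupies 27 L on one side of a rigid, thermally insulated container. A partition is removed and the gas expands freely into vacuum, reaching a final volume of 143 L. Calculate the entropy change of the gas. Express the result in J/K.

No heat is exchanged and no work is done, so the ideal-gas temperature stays constant.
Entropy is a state function; using a reversible isothermal path, ΔS_gas = nR ln(V₂/V₁) = 4.67 × 8.314 × ln(143/27) = 64.7 J/K.

ΔS_gas = 64.7 J/K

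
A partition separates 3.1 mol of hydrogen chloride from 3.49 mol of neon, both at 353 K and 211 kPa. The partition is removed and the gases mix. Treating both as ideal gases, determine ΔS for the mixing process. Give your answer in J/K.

Mole fractions: x_A = 3.1/6.59 = 0.47, x_B = 0.53.
ΔS_mix = −R(n_A ln x_A + n_B ln x_B) = −8.314 × (3.1 ln 0.47 + 3.49 ln 0.53) = 37.9 J/K.

ΔS_mix = 37.9 J/K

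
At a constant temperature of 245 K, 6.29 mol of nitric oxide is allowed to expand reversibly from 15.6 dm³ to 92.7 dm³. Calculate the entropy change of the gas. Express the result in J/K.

ΔS_gas = 93.2 J/K

For an isothermal ideal gas ΔS_gas = nR ln(V₂/V₁) = 6.29 × 8.314 × ln(92.7/15.6) = 93.2 J/K.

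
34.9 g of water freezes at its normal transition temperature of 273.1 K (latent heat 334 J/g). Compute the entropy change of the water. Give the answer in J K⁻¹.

ΔS = -42.7 J/K

Heat released by the substance: Q = −mL = −34.9 × 334 = −11656.6 J.
At constant T, ΔS = Q_rev/T = −11656.6 / 273.1 = -42.7 J/K.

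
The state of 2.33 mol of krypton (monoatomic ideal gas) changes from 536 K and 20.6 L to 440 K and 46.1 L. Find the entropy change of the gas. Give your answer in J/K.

Entropy is a state function: ΔS = nC_V ln(T₂/T₁) + nR ln(V₂/V₁), with C_V = 3R/2 = 12.47 J mol⁻¹ K⁻¹ for a monoatomic ideal gas.
ΔS = 2.33 × [12.47 × ln(440/536) + 8.314 × ln(46.1/20.6)] = 9.87 J/K.

ΔS = 9.87 J/K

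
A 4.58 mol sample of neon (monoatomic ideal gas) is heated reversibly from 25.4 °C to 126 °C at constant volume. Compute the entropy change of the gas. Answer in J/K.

ΔS = 16.6 J/K

In kelvin: T₁ = 298.55 K, T₂ = 399.15 K. At constant volume, ΔS = nC_V ln(T₂/T₁) with C_V = 3R/2 = 12.47 J mol⁻¹ K⁻¹.
ΔS = 4.58 × 12.47 × ln(399.15/298.55) = 16.6 J/K.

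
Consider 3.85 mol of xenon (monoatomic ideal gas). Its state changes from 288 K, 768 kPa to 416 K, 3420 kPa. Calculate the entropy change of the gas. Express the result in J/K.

ΔS = nC_p ln(T₂/T₁) − nR ln(P₂/P₁), with C_p = 5R/2 = 20.79 J mol⁻¹ K⁻¹ for a monoatomic ideal gas.
ΔS = 3.85 × [20.79 × ln(416/288) − 8.314 × ln(3420/768)] = -18.4 J/K.

ΔS = -18.4 J/K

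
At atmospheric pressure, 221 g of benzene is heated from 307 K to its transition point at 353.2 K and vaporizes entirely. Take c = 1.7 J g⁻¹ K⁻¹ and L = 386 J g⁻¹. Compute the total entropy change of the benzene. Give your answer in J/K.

ΔS = 294 J/K

Warming step: ΔS₁ = m c ln(T_tr/T_i) = 221 × 1.7 × ln(353.2/307) = 52.67 J/K.
Phase change: ΔS₂ = +mL/T_tr = 221 × 386 / 353.2 = 241.5 J/K.
ΔS_total = (52.67) + (241.5) = 294 J/K.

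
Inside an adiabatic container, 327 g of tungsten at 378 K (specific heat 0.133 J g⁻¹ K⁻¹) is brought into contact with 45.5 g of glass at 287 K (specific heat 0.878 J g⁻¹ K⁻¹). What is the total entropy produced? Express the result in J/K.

Energy balance: T_f = (m₁c₁T₁ + m₂c₂T₂)/(m₁c₁ + m₂c₂) = 334.43 K.
ΔS₁ = m₁c₁ ln(T_f/T₁) = 43.491 × ln(334.43/378) = -5.326 J/K.
ΔS₂ = m₂c₂ ln(T_f/T₂) = 39.949 × ln(334.43/287) = 6.11 J/K.
ΔS_total = -5.326 + 6.11 = 0.784 J/K.

ΔS_total = 0.784 J/K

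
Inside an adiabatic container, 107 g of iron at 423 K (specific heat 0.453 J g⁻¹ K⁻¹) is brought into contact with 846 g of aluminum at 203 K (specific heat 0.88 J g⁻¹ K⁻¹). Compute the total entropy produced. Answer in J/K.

Energy balance: T_f = (m₁c₁T₁ + m₂c₂T₂)/(m₁c₁ + m₂c₂) = 216.45 K.
ΔS₁ = m₁c₁ ln(T_f/T₁) = 48.471 × ln(216.45/423) = -32.48 J/K.
ΔS₂ = m₂c₂ ln(T_f/T₂) = 744.48 × ln(216.45/203) = 47.75 J/K.
ΔS_total = -32.48 + 47.75 = 15.3 J/K.

ΔS_total = 15.3 J/K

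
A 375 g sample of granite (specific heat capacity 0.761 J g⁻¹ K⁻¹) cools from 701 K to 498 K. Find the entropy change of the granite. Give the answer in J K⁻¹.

ΔS = ∫dQ_rev/T = m c ln(T₂/T₁) = 375 × 0.761 × ln(498/701) = -97.6 J/K.

ΔS = -97.6 J/K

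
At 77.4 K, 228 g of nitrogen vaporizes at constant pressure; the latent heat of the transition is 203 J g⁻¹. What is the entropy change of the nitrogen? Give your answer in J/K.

Heat absorbed by the substance: Q = mL = 228 × 203 = 46284 J.
At constant T, ΔS = Q_rev/T = 46284 / 77.4 = 598 J/K.

ΔS = 598 J/K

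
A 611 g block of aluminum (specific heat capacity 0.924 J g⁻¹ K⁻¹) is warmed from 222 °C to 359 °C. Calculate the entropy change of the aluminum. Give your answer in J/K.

ΔS = 138 J/K

In kelvin: T₁ = 495.15 K, T₂ = 632.15 K. ΔS = ∫dQ_rev/T = m c ln(T₂/T₁) = 611 × 0.924 × ln(632.15/495.15) = 138 J/K.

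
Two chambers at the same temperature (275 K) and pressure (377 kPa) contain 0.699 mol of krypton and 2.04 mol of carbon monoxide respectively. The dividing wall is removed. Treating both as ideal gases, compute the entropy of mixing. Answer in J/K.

Mole fractions: x_A = 0.699/2.74 = 0.255, x_B = 0.745.
ΔS_mix = −R(n_A ln x_A + n_B ln x_B) = −8.314 × (0.699 ln 0.255 + 2.04 ln 0.745) = 12.9 J/K.

ΔS_mix = 12.9 J/K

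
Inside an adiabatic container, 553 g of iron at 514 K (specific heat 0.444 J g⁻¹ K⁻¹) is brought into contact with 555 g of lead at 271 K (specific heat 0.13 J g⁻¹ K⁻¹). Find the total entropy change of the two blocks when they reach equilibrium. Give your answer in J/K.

ΔS_total = 10.1 J/K

Energy balance: T_f = (m₁c₁T₁ + m₂c₂T₂)/(m₁c₁ + m₂c₂) = 458.81 K.
ΔS₁ = m₁c₁ ln(T_f/T₁) = 245.532 × ln(458.81/514) = -27.89 J/K.
ΔS₂ = m₂c₂ ln(T_f/T₂) = 72.15 × ln(458.81/271) = 37.99 J/K.
ΔS_total = -27.89 + 37.99 = 10.1 J/K.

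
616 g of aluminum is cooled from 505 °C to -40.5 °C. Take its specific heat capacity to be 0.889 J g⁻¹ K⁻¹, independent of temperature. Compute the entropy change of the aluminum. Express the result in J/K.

ΔS = -661 J/K

In kelvin: T₁ = 778.15 K, T₂ = 232.65 K. ΔS = ∫dQ_rev/T = m c ln(T₂/T₁) = 616 × 0.889 × ln(232.65/778.15) = -661 J/K.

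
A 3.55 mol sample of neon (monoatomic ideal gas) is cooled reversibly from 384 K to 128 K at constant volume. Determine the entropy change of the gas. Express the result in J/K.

ΔS = -48.6 J/K

At constant volume, ΔS = nC_V ln(T₂/T₁) with C_V = 3R/2 = 12.47 J mol⁻¹ K⁻¹.
ΔS = 3.55 × 12.47 × ln(128/384) = -48.6 J/K.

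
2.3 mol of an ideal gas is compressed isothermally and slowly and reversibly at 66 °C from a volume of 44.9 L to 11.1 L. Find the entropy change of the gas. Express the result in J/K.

For an isothermal ideal gas ΔS_gas = nR ln(V₂/V₁) = 2.3 × 8.314 × ln(11.1/44.9) = -26.7 J/K.

ΔS_gas = -26.7 J/K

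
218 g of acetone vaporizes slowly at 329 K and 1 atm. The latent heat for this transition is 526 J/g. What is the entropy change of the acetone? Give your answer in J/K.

Heat absorbed by the substance: Q = mL = 218 × 526 = 114668 J.
At constant T, ΔS = Q_rev/T = 114668 / 329 = 349 J/K.

ΔS = 349 J/K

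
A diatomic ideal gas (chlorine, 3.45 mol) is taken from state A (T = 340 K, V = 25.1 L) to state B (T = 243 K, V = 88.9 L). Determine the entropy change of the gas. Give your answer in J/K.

Entropy is a state function: ΔS = nC_V ln(T₂/T₁) + nR ln(V₂/V₁), with C_V = 5R/2 = 20.79 J mol⁻¹ K⁻¹ for a diatomic ideal gas.
ΔS = 3.45 × [20.79 × ln(243/340) + 8.314 × ln(88.9/25.1)] = 12.2 J/K.

ΔS = 12.2 J/K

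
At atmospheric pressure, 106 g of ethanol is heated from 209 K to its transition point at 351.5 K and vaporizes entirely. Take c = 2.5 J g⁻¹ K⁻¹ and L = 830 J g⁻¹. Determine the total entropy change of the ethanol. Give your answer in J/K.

Warming step: ΔS₁ = m c ln(T_tr/T_i) = 106 × 2.5 × ln(351.5/209) = 137.8 J/K.
Phase change: ΔS₂ = +mL/T_tr = 106 × 830 / 351.5 = 250.3 J/K.
ΔS_total = (137.8) + (250.3) = 388 J/K.

ΔS = 388 J/K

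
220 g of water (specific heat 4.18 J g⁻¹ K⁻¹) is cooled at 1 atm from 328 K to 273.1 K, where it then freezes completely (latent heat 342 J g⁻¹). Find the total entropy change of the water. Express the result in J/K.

Cooling step: ΔS₁ = m c ln(T_tr/T_i) = 220 × 4.18 × ln(273.1/328) = -168.4 J/K.
Phase change: ΔS₂ = −mL/T_tr = −220 × 342 / 273.1 = -275.5 J/K.
ΔS_total = (-168.4) + (-275.5) = -444 J/K.

ΔS = -444 J/K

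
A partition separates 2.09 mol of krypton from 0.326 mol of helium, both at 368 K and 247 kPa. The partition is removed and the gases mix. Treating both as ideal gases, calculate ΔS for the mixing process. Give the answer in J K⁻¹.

Mole fractions: x_A = 2.09/2.42 = 0.865, x_B = 0.135.
ΔS_mix = −R(n_A ln x_A + n_B ln x_B) = −8.314 × (2.09 ln 0.865 + 0.326 ln 0.135) = 7.95 J/K.

ΔS_mix = 7.95 J/K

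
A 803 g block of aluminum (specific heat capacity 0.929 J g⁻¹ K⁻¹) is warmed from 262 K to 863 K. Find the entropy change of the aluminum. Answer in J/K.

ΔS = 889 J/K

ΔS = ∫dQ_rev/T = m c ln(T₂/T₁) = 803 × 0.929 × ln(863/262) = 889 J/K.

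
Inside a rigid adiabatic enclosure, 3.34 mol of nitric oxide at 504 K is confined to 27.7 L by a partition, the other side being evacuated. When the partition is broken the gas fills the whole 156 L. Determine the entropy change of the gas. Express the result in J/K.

No heat is exchanged and no work is done, so the ideal-gas temperature stays constant.
Entropy is a state function; using a reversible isothermal path, ΔS_gas = nR ln(V₂/V₁) = 3.34 × 8.314 × ln(156/27.7) = 48 J/K.

ΔS_gas = 48 J/K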